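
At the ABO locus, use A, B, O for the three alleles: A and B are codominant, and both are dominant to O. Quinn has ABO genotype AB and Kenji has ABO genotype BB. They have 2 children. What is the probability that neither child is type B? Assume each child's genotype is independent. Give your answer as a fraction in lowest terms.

ABO cross AB × BB → 1/2 B, 1/2 AB.
So P(type B) = 1/2 per child.
P(not type B) = 1/2 for one child; (1/2)^2 = 1/4.

1/4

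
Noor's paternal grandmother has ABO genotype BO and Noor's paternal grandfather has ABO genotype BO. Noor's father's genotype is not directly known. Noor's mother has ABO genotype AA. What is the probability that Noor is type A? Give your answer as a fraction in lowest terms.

1/2

Noor's father's ABO genotype from BO × BO: 1/4 BB, 1/2 BO, 1/4 OO.
Crossing each possibility with the mother AA and summing P(type A): 1/4·0 + 1/2·1/2 + 1/4·1 = 1/2.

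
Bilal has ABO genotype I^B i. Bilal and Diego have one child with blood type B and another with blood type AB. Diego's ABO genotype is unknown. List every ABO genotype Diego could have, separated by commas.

For each candidate genotype of Diego, check whether crossing it with I^B i can produce every observed child phenotype.
  I^A I^A → possible child types {A, AB} ✗
  I^A I^B → possible child types {A, B, AB} ✓
  I^A i → possible child types {O, A, B, AB} ✓
  I^B I^B → possible child types {B} ✗
  I^B i → possible child types {O, B} ✗
  i i → possible child types {O, B} ✗

I^A I^B, I^A i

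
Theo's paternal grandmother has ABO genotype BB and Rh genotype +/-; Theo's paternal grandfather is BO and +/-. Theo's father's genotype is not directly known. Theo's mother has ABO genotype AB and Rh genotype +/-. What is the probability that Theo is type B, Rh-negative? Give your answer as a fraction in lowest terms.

1/8

Theo's father's ABO genotype from BB × BO: 1/2 BB, 1/2 BO.
Crossing each possibility with the mother AB and summing P(type B): 1/2·1/2 + 1/2·1/2 = 1/2.
Similarly for Rh via the father's Rh distribution: P(Rh-) = 1/4.
Independent loci: 1/2 × 1/4 = 1/8.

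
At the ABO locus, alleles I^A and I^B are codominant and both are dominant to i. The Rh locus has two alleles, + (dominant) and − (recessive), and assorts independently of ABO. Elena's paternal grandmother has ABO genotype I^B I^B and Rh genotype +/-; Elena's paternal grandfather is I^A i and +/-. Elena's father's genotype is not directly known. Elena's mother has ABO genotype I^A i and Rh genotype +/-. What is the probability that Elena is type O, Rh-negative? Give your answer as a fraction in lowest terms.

1/32

Elena's father's ABO genotype from I^B I^B × I^A i: 1/2 I^A I^B, 1/2 I^B i.
Crossing each possibility with the mother I^A i and summing P(type O): 1/2·0 + 1/2·1/4 = 1/8.
Similarly for Rh via the father's Rh distribution: P(Rh-) = 1/4.
Independent loci: 1/8 × 1/4 = 1/32.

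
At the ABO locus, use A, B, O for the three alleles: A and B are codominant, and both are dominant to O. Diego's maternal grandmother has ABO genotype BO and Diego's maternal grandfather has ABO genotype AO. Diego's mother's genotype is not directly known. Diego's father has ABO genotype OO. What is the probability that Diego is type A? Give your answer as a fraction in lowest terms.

Diego's mother's ABO genotype from BO × AO: 1/4 AB, 1/4 AO, 1/4 BO, 1/4 OO.
Crossing each possibility with the father OO and summing P(type A): 1/4·1/2 + 1/4·1/2 + 1/4·0 + 1/4·0 = 1/4.

1/4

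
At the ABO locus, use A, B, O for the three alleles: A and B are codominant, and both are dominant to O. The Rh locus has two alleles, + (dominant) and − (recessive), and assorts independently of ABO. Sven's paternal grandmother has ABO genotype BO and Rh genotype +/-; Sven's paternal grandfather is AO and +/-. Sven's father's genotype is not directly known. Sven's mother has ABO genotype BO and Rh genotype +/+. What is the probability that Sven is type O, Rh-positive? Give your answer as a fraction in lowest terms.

Sven's father's ABO genotype from BO × AO: 1/4 AB, 1/4 AO, 1/4 BO, 1/4 OO.
Crossing each possibility with the mother BO and summing P(type O): 1/4·0 + 1/4·1/4 + 1/4·1/4 + 1/4·1/2 = 1/4.
Similarly for Rh via the father's Rh distribution: P(Rh+) = 1.
Independent loci: 1/4 × 1 = 1/4.

1/4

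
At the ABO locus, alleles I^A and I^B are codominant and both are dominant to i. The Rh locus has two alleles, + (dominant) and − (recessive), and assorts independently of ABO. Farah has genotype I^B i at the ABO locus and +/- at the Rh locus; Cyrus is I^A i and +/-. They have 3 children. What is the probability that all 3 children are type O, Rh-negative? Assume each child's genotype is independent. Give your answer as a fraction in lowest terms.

1/4096

ABO cross I^B i × I^A i → 1/4 O, 1/4 A, 1/4 B, 1/4 AB.
Rh cross +/- × +/- → 3/4 Rh+, 1/4 Rh-; so P(type O, Rh-negative) = 1/4 × 1/4 = 1/16 per child.
All 3 independent: (1/16)^3 = 1/4096.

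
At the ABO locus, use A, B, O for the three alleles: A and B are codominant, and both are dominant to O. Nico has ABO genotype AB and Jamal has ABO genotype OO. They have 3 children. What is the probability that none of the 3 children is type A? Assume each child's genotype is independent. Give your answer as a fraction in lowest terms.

1/8

ABO cross AB × OO → 1/2 A, 1/2 B.
So P(type A) = 1/2 per child.
P(not type A) = 1/2 for one child; (1/2)^3 = 1/8.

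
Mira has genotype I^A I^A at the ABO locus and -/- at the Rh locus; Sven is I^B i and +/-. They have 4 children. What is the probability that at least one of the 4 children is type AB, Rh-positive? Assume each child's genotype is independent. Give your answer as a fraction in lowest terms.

ABO cross I^A I^A × I^B i → 1/2 A, 1/2 AB.
Rh cross -/- × +/- → 1/2 Rh+, 1/2 Rh-; so P(type AB, Rh-positive) = 1/2 × 1/2 = 1/4 per child.
P(none) = (3/4)^4 = 81/256; P(at least one) = 1 − 81/256 = 175/256.

175/256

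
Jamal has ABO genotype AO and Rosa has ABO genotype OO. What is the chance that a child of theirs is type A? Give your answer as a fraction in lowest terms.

1/2

ABO cross AO × OO → offspring phenotypes: 1/2 O, 1/2 A.
So P(type A) = 1/2.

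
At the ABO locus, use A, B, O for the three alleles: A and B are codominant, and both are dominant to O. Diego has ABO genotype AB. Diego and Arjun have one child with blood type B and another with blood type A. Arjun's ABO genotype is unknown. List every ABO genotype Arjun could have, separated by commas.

AB, AO, BO, OO

For each candidate genotype of Arjun, check whether crossing it with AB can produce every observed child phenotype.
  AA → possible child types {A, AB} ✗
  AB → possible child types {A, B, AB} ✓
  AO → possible child types {A, B, AB} ✓
  BB → possible child types {B, AB} ✗
  BO → possible child types {A, B, AB} ✓
  OO → possible child types {A, B} ✓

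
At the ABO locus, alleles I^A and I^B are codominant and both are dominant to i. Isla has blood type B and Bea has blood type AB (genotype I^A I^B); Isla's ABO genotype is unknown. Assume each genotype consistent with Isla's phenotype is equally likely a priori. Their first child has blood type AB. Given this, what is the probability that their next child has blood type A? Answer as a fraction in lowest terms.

Possible genotypes: Isla ∈ {I^B I^B, I^B i}; Bea ∈ {I^A I^B}.
Weight each parental genotype pair by prior × P(type-AB child):
  I^B I^B × I^A I^B: posterior weight 2/3; P(next child type A) = 0.
  I^B i × I^A I^B: posterior weight 1/3; P(next child type A) = 1/4.
Weighted sum = 1/12.

1/12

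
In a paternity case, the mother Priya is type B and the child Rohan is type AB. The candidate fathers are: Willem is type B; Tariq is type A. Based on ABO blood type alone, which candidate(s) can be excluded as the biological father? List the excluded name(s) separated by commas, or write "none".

Willem

A candidate is excluded only if no genotype consistent with his phenotype could produce a type AB child with a type B mother.
Willem (type B): no genotype consistent with that phenotype can produce a type-AB child with a type-B mother.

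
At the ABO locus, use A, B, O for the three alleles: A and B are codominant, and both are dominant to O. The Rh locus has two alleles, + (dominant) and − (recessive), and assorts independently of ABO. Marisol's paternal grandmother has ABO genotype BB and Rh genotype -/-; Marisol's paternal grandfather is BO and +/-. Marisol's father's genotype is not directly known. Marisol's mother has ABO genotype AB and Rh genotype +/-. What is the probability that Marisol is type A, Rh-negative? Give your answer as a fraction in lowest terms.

Marisol's father's ABO genotype from BB × BO: 1/2 BB, 1/2 BO.
Crossing each possibility with the mother AB and summing P(type A): 1/2·0 + 1/2·1/4 = 1/8.
Similarly for Rh via the father's Rh distribution: P(Rh-) = 3/8.
Independent loci: 1/8 × 3/8 = 3/64.

3/64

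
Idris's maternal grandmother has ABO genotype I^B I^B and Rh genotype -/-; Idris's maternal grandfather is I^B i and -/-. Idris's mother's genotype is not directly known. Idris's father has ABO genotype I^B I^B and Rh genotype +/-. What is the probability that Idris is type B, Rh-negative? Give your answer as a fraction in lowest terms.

1/2

Idris's mother's ABO genotype from I^B I^B × I^B i: 1/2 I^B I^B, 1/2 I^B i.
Crossing each possibility with the father I^B I^B and summing P(type B): 1/2·1 + 1/2·1 = 1.
Similarly for Rh via the mother's Rh distribution: P(Rh-) = 1/2.
Independent loci: 1 × 1/2 = 1/2.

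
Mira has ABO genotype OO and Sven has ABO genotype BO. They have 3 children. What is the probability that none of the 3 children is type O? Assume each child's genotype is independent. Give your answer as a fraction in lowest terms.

1/8

ABO cross OO × BO → 1/2 O, 1/2 B.
So P(type O) = 1/2 per child.
P(not type O) = 1/2 for one child; (1/2)^3 = 1/8.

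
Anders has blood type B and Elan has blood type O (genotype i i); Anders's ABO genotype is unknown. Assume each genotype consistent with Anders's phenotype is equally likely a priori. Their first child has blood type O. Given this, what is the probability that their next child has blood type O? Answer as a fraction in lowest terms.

1/2

Possible genotypes: Anders ∈ {I^B I^B, I^B i}; Elan ∈ {i i}.
Weight each parental genotype pair by prior × P(type-O child):
  I^B i × i i: posterior weight 1; P(next child type O) = 1/2.
Weighted sum = 1/2.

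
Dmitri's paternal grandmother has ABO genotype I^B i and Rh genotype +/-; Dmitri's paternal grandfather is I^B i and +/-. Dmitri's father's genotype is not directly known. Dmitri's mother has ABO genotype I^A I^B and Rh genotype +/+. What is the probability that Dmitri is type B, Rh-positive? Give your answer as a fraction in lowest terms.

Dmitri's father's ABO genotype from I^B i × I^B i: 1/4 I^B I^B, 1/2 I^B i, 1/4 i i.
Crossing each possibility with the mother I^A I^B and summing P(type B): 1/4·1/2 + 1/2·1/2 + 1/4·1/2 = 1/2.
Similarly for Rh via the father's Rh distribution: P(Rh+) = 1.
Independent loci: 1/2 × 1 = 1/2.

1/2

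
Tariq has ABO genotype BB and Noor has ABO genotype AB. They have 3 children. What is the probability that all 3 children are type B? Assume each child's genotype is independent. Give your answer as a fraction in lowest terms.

ABO cross BB × AB → 1/2 B, 1/2 AB.
So P(type B) = 1/2 per child.
All 3 independent: (1/2)^3 = 1/8.

1/8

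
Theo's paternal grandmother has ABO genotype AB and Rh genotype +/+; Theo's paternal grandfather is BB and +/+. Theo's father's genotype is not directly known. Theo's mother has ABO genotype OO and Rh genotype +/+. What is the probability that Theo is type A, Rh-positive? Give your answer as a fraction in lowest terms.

Theo's father's ABO genotype from AB × BB: 1/2 AB, 1/2 BB.
Crossing each possibility with the mother OO and summing P(type A): 1/2·1/2 + 1/2·0 = 1/4.
Similarly for Rh via the father's Rh distribution: P(Rh+) = 1.
Independent loci: 1/4 × 1 = 1/4.

1/4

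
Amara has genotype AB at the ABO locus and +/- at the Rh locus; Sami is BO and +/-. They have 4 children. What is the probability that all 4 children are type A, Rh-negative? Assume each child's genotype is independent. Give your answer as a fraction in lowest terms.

1/65536

ABO cross AB × BO → 1/4 A, 1/2 B, 1/4 AB.
Rh cross +/- × +/- → 3/4 Rh+, 1/4 Rh-; so P(type A, Rh-negative) = 1/4 × 1/4 = 1/16 per child.
All 4 independent: (1/16)^4 = 1/65536.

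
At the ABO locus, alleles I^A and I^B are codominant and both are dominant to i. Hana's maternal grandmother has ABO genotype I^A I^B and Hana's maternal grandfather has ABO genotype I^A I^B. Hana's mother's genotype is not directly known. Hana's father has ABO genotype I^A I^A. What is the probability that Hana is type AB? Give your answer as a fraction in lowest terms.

1/2

Hana's mother's ABO genotype from I^A I^B × I^A I^B: 1/4 I^A I^A, 1/2 I^A I^B, 1/4 I^B I^B.
Crossing each possibility with the father I^A I^A and summing P(type AB): 1/4·0 + 1/2·1/2 + 1/4·1 = 1/2.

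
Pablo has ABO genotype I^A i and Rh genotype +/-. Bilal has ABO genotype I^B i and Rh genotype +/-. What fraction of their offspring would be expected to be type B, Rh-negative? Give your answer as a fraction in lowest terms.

ABO cross I^A i × I^B i → offspring phenotypes: 1/4 O, 1/4 A, 1/4 B, 1/4 AB.
Rh cross +/- × +/- → 3/4 Rh+, 1/4 Rh-.
Independent loci: P(type B, Rh-negative) = 1/4 × 1/4 = 1/16.

1/16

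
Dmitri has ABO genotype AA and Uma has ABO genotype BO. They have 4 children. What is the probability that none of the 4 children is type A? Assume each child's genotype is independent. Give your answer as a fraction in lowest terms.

ABO cross AA × BO → 1/2 A, 1/2 AB.
So P(type A) = 1/2 per child.
P(not type A) = 1/2 for one child; (1/2)^4 = 1/16.

1/16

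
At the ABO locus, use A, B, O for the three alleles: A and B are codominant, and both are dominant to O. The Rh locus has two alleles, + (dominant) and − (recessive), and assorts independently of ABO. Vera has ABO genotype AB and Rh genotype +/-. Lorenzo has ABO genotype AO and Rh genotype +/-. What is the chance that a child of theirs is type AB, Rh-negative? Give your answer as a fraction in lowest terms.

1/16

ABO cross AB × AO → offspring phenotypes: 1/2 A, 1/4 B, 1/4 AB.
Rh cross +/- × +/- → 3/4 Rh+, 1/4 Rh-.
Independent loci: P(type AB, Rh-negative) = 1/4 × 1/4 = 1/16.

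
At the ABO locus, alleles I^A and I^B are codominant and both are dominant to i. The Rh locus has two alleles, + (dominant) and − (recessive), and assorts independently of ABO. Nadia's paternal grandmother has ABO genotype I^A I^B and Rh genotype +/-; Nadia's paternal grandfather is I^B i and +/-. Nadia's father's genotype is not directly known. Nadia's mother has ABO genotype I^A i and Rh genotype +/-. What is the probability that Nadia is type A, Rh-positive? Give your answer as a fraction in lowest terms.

9/32

Nadia's father's ABO genotype from I^A I^B × I^B i: 1/4 I^A I^B, 1/4 I^A i, 1/4 I^B I^B, 1/4 I^B i.
Crossing each possibility with the mother I^A i and summing P(type A): 1/4·1/2 + 1/4·3/4 + 1/4·0 + 1/4·1/4 = 3/8.
Similarly for Rh via the father's Rh distribution: P(Rh+) = 3/4.
Independent loci: 3/8 × 3/4 = 9/32.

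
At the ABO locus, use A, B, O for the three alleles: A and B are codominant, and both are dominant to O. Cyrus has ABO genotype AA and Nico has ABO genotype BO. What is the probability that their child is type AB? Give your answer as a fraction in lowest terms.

1/2

ABO cross AA × BO → offspring phenotypes: 1/2 A, 1/2 AB.
So P(type AB) = 1/2.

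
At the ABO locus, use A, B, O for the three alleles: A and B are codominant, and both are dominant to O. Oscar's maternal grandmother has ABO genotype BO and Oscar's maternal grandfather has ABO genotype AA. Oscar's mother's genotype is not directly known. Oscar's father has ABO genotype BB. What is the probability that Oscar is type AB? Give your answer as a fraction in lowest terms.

1/2

Oscar's mother's ABO genotype from BO × AA: 1/2 AB, 1/2 AO.
Crossing each possibility with the father BB and summing P(type AB): 1/2·1/2 + 1/2·1/2 = 1/2.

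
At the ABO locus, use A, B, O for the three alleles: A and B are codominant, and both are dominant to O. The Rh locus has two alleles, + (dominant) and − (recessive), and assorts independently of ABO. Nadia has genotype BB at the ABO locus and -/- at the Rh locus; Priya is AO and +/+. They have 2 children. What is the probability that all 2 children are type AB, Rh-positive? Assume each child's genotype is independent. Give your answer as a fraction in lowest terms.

ABO cross BB × AO → 1/2 B, 1/2 AB.
Rh cross -/- × +/+ → 1 Rh+; so P(type AB, Rh-positive) = 1/2 × 1 = 1/2 per child.
All 2 independent: (1/2)^2 = 1/4.

1/4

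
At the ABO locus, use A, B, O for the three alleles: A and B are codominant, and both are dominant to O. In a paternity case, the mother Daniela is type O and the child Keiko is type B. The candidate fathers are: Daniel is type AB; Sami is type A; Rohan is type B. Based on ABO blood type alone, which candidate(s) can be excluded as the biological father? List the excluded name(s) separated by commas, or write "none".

A candidate is excluded only if no genotype consistent with his phenotype could produce a type B child with a type O mother.
Sami (type A): no genotype consistent with that phenotype can produce a type-B child with a type-O mother.

Sami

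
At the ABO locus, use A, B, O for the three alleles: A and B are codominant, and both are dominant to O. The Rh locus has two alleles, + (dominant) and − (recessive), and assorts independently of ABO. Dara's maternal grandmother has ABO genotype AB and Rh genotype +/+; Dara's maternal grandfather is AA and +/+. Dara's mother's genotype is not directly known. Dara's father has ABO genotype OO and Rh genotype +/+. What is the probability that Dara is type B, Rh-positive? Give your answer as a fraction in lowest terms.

1/4

Dara's mother's ABO genotype from AB × AA: 1/2 AA, 1/2 AB.
Crossing each possibility with the father OO and summing P(type B): 1/2·0 + 1/2·1/2 = 1/4.
Similarly for Rh via the mother's Rh distribution: P(Rh+) = 1.
Independent loci: 1/4 × 1 = 1/4.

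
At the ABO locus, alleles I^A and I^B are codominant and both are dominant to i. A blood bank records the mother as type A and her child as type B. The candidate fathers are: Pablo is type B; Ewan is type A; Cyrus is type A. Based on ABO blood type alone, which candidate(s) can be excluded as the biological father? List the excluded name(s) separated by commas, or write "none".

A candidate is excluded only if no genotype consistent with his phenotype could produce a type B child with a type A mother.
Ewan (type A): no genotype consistent with that phenotype can produce a type-B child with a type-A mother.
Cyrus (type A): no genotype consistent with that phenotype can produce a type-B child with a type-A mother.

Ewan, Cyrus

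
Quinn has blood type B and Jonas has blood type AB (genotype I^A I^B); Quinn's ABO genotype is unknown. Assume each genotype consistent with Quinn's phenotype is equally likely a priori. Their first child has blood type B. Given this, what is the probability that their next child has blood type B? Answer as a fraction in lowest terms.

1/2

Possible genotypes: Quinn ∈ {I^B I^B, I^B i}; Jonas ∈ {I^A I^B}.
Weight each parental genotype pair by prior × P(type-B child):
  I^B I^B × I^A I^B: posterior weight 1/2; P(next child type B) = 1/2.
  I^B i × I^A I^B: posterior weight 1/2; P(next child type B) = 1/2.
Weighted sum = 1/2.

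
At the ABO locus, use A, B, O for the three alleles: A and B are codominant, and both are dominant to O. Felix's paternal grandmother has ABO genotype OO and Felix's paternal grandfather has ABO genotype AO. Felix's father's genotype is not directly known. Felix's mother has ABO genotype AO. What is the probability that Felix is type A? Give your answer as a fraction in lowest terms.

5/8

Felix's father's ABO genotype from OO × AO: 1/2 AO, 1/2 OO.
Crossing each possibility with the mother AO and summing P(type A): 1/2·3/4 + 1/2·1/2 = 5/8.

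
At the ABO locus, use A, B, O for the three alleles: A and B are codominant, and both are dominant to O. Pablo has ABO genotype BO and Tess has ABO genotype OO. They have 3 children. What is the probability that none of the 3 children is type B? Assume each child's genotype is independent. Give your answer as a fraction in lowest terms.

1/8

ABO cross BO × OO → 1/2 O, 1/2 B.
So P(type B) = 1/2 per child.
P(not type B) = 1/2 for one child; (1/2)^3 = 1/8.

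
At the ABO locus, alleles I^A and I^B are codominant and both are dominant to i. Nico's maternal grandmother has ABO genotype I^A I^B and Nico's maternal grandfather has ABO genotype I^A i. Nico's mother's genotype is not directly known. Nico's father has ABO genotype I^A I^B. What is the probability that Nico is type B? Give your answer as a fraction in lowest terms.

1/4

Nico's mother's ABO genotype from I^A I^B × I^A i: 1/4 I^A I^A, 1/4 I^A I^B, 1/4 I^A i, 1/4 I^B i.
Crossing each possibility with the father I^A I^B and summing P(type B): 1/4·0 + 1/4·1/4 + 1/4·1/4 + 1/4·1/2 = 1/4.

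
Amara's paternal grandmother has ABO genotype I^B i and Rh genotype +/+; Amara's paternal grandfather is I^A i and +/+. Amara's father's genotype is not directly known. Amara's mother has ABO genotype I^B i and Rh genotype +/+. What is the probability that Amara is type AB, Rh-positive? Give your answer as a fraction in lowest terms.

Amara's father's ABO genotype from I^B i × I^A i: 1/4 I^A I^B, 1/4 I^A i, 1/4 I^B i, 1/4 i i.
Crossing each possibility with the mother I^B i and summing P(type AB): 1/4·1/4 + 1/4·1/4 + 1/4·0 + 1/4·0 = 1/8.
Similarly for Rh via the father's Rh distribution: P(Rh+) = 1.
Independent loci: 1/8 × 1 = 1/8.

1/8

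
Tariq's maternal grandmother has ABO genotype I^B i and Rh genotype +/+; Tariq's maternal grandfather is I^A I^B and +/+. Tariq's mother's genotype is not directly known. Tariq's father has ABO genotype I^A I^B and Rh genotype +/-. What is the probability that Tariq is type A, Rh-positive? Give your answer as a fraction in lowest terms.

1/4

Tariq's mother's ABO genotype from I^B i × I^A I^B: 1/4 I^A I^B, 1/4 I^A i, 1/4 I^B I^B, 1/4 I^B i.
Crossing each possibility with the father I^A I^B and summing P(type A): 1/4·1/4 + 1/4·1/2 + 1/4·0 + 1/4·1/4 = 1/4.
Similarly for Rh via the mother's Rh distribution: P(Rh+) = 1.
Independent loci: 1/4 × 1 = 1/4.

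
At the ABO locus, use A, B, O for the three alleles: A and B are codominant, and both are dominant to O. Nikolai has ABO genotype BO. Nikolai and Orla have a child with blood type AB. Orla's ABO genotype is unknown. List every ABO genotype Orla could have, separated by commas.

AA, AB, AO

For each candidate genotype of Orla, check whether crossing it with BO can produce every observed child phenotype.
  AA → possible child types {A, AB} ✓
  AB → possible child types {A, B, AB} ✓
  AO → possible child types {O, A, B, AB} ✓
  BB → possible child types {B} ✗
  BO → possible child types {O, B} ✗
  OO → possible child types {O, B} ✗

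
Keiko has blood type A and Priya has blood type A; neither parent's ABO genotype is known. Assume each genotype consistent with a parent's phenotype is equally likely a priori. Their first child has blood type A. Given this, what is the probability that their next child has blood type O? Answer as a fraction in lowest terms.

Possible genotypes: Keiko ∈ {I^A I^A, I^A i}; Priya ∈ {I^A I^A, I^A i}.
Weight each parental genotype pair by prior × P(type-A child):
  I^A I^A × I^A I^A: posterior weight 4/15; P(next child type O) = 0.
  I^A I^A × I^A i: posterior weight 4/15; P(next child type O) = 0.
  I^A i × I^A I^A: posterior weight 4/15; P(next child type O) = 0.
  I^A i × I^A i: posterior weight 1/5; P(next child type O) = 1/4.
Weighted sum = 1/20.

1/20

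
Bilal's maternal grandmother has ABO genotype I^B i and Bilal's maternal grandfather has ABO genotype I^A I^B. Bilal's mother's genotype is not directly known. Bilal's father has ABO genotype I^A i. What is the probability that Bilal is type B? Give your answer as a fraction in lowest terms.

Bilal's mother's ABO genotype from I^B i × I^A I^B: 1/4 I^A I^B, 1/4 I^A i, 1/4 I^B I^B, 1/4 I^B i.
Crossing each possibility with the father I^A i and summing P(type B): 1/4·1/4 + 1/4·0 + 1/4·1/2 + 1/4·1/4 = 1/4.

1/4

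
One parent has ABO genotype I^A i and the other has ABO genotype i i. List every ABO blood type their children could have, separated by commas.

Gametes from I^A i × i i give offspring ABO genotypes I^A i, i i, i.e. phenotypes O, A.

O, A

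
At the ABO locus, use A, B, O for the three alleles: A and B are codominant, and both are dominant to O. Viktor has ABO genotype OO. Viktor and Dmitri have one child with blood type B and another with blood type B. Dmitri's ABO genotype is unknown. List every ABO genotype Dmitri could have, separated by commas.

For each candidate genotype of Dmitri, check whether crossing it with OO can produce every observed child phenotype.
  AA → possible child types {A} ✗
  AB → possible child types {A, B} ✓
  AO → possible child types {O, A} ✗
  BB → possible child types {B} ✓
  BO → possible child types {O, B} ✓
  OO → possible child types {O} ✗

AB, BB, BO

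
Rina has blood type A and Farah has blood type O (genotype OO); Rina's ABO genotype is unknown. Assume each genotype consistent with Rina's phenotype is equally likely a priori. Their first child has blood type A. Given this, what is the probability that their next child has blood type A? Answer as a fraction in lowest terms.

Possible genotypes: Rina ∈ {AA, AO}; Farah ∈ {OO}.
Weight each parental genotype pair by prior × P(type-A child):
  AA × OO: posterior weight 2/3; P(next child type A) = 1.
  AO × OO: posterior weight 1/3; P(next child type A) = 1/2.
Weighted sum = 5/6.

5/6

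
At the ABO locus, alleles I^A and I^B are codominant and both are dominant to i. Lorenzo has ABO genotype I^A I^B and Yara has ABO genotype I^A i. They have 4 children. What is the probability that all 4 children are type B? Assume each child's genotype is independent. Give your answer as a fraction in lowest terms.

1/256

ABO cross I^A I^B × I^A i → 1/2 A, 1/4 B, 1/4 AB.
So P(type B) = 1/4 per child.
All 4 independent: (1/4)^4 = 1/256.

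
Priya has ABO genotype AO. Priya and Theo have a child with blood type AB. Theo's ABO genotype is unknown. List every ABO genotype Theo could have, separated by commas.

AB, BB, BO

For each candidate genotype of Theo, check whether crossing it with AO can produce every observed child phenotype.
  AA → possible child types {A} ✗
  AB → possible child types {A, B, AB} ✓
  AO → possible child types {O, A} ✗
  BB → possible child types {B, AB} ✓
  BO → possible child types {O, A, B, AB} ✓
  OO → possible child types {O, A} ✗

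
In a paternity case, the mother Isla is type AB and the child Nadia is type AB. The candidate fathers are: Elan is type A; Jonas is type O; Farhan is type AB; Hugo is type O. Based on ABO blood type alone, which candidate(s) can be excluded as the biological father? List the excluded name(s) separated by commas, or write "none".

Jonas, Hugo

A candidate is excluded only if no genotype consistent with his phenotype could produce a type AB child with a type AB mother.
Jonas (type O): no genotype consistent with that phenotype can produce a type-AB child with a type-AB mother.
Hugo (type O): no genotype consistent with that phenotype can produce a type-AB child with a type-AB mother.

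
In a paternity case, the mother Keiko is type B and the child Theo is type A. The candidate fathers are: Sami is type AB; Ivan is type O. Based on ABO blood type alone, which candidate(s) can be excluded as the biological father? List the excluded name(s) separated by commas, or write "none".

Ivan

A candidate is excluded only if no genotype consistent with his phenotype could produce a type A child with a type B mother.
Ivan (type O): no genotype consistent with that phenotype can produce a type-A child with a type-B mother.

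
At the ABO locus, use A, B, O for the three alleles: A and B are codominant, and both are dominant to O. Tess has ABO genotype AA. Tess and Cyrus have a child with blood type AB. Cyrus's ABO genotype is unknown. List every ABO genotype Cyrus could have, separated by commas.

AB, BB, BO

For each candidate genotype of Cyrus, check whether crossing it with AA can produce every observed child phenotype.
  AA → possible child types {A} ✗
  AB → possible child types {A, AB} ✓
  AO → possible child types {A} ✗
  BB → possible child types {AB} ✓
  BO → possible child types {A, AB} ✓
  OO → possible child types {A} ✗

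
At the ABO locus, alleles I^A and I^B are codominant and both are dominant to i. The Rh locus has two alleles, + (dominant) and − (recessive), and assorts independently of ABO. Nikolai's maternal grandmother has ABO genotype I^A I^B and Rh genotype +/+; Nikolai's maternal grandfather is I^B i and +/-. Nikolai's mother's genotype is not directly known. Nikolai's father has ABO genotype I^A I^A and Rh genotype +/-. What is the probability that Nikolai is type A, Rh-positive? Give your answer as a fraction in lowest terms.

Nikolai's mother's ABO genotype from I^A I^B × I^B i: 1/4 I^A I^B, 1/4 I^A i, 1/4 I^B I^B, 1/4 I^B i.
Crossing each possibility with the father I^A I^A and summing P(type A): 1/4·1/2 + 1/4·1 + 1/4·0 + 1/4·1/2 = 1/2.
Similarly for Rh via the mother's Rh distribution: P(Rh+) = 7/8.
Independent loci: 1/2 × 7/8 = 7/16.

7/16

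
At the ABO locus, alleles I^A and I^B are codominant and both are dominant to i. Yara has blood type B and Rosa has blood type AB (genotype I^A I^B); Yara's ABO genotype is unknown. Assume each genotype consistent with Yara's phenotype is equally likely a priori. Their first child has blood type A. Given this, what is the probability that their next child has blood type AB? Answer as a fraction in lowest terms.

Possible genotypes: Yara ∈ {I^B I^B, I^B i}; Rosa ∈ {I^A I^B}.
Weight each parental genotype pair by prior × P(type-A child):
  I^B i × I^A I^B: posterior weight 1; P(next child type AB) = 1/4.
Weighted sum = 1/4.

1/4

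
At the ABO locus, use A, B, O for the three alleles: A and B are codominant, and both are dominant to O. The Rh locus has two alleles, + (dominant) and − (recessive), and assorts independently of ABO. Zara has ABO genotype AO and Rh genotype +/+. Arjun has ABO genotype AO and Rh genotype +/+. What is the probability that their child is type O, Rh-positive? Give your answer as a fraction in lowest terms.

ABO cross AO × AO → offspring phenotypes: 1/4 O, 3/4 A.
Rh cross +/+ × +/+ → 1 Rh+.
Independent loci: P(type O, Rh-positive) = 1/4 × 1 = 1/4.

1/4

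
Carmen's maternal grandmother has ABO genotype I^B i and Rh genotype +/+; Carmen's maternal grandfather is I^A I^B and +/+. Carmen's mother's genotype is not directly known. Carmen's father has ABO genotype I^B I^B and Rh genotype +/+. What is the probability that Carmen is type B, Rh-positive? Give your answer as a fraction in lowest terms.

3/4

Carmen's mother's ABO genotype from I^B i × I^A I^B: 1/4 I^A I^B, 1/4 I^A i, 1/4 I^B I^B, 1/4 I^B i.
Crossing each possibility with the father I^B I^B and summing P(type B): 1/4·1/2 + 1/4·1/2 + 1/4·1 + 1/4·1 = 3/4.
Similarly for Rh via the mother's Rh distribution: P(Rh+) = 1.
Independent loci: 3/4 × 1 = 3/4.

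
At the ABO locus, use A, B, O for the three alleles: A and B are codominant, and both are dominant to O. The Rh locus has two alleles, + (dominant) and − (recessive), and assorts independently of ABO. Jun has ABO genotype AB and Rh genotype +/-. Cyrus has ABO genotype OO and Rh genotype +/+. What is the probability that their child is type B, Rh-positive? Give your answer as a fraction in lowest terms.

1/2

ABO cross AB × OO → offspring phenotypes: 1/2 A, 1/2 B.
Rh cross +/- × +/+ → 1 Rh+.
Independent loci: P(type B, Rh-positive) = 1/2 × 1 = 1/2.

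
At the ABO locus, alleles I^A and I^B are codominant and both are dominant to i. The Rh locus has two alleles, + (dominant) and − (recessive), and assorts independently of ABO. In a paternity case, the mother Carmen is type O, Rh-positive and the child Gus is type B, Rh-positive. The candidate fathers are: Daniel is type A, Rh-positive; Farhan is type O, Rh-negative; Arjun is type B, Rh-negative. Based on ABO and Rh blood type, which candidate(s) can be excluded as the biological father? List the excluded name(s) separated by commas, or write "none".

A candidate is excluded only if no genotype consistent with his phenotype could produce a type B, Rh-positive child with a type O, Rh-positive mother.
Daniel (type A, Rh+): no genotype consistent with that phenotype can produce a type-B Rh+ child with a type-O mother.
Farhan (type O, Rh-): no genotype consistent with that phenotype can produce a type-B Rh+ child with a type-O mother.

Daniel, Farhan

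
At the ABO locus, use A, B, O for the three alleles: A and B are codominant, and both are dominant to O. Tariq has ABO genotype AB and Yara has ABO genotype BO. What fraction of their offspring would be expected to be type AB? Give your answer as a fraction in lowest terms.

ABO cross AB × BO → offspring phenotypes: 1/4 A, 1/2 B, 1/4 AB.
So P(type AB) = 1/4.

1/4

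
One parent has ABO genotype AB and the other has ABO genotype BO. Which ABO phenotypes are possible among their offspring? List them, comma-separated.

Gametes from AB × BO give offspring ABO genotypes AB, AO, BB, BO, i.e. phenotypes A, B, AB.

A, B, AB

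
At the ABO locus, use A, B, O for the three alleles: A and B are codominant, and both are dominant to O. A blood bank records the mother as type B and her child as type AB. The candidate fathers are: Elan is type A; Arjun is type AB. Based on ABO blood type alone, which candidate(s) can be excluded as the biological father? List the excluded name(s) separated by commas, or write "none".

none

A candidate is excluded only if no genotype consistent with his phenotype could produce a type AB child with a type B mother.
Every candidate has at least one consistent genotype combination, so none can be excluded.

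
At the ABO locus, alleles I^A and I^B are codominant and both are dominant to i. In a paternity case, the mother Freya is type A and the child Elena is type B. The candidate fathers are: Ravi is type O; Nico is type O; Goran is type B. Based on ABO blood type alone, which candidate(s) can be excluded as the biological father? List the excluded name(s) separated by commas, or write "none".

Ravi, Nico

A candidate is excluded only if no genotype consistent with his phenotype could produce a type B child with a type A mother.
Ravi (type O): no genotype consistent with that phenotype can produce a type-B child with a type-A mother.
Nico (type O): no genotype consistent with that phenotype can produce a type-B child with a type-A mother.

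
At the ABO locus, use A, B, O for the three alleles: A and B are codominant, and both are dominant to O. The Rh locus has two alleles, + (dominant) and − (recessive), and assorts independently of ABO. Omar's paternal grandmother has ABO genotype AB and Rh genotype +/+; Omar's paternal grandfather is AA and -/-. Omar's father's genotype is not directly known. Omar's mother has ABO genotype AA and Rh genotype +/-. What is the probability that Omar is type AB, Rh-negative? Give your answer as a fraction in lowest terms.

1/16

Omar's father's ABO genotype from AB × AA: 1/2 AA, 1/2 AB.
Crossing each possibility with the mother AA and summing P(type AB): 1/2·0 + 1/2·1/2 = 1/4.
Similarly for Rh via the father's Rh distribution: P(Rh-) = 1/4.
Independent loci: 1/4 × 1/4 = 1/16.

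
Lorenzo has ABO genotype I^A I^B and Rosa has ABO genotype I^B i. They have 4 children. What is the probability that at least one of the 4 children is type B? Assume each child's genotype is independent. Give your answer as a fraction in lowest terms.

ABO cross I^A I^B × I^B i → 1/4 A, 1/2 B, 1/4 AB.
So P(type B) = 1/2 per child.
P(none) = (1/2)^4 = 1/16; P(at least one) = 1 − 1/16 = 15/16.

15/16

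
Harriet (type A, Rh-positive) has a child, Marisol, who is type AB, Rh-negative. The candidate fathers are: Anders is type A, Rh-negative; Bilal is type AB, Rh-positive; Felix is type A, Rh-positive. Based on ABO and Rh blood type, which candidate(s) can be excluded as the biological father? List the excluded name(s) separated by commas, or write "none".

Anders, Felix

A candidate is excluded only if no genotype consistent with his phenotype could produce a type AB, Rh-negative child with a type A, Rh-positive mother.
Anders (type A, Rh-): no genotype consistent with that phenotype can produce a type-AB Rh- child with a type-A mother.
Felix (type A, Rh+): no genotype consistent with that phenotype can produce a type-AB Rh- child with a type-A mother.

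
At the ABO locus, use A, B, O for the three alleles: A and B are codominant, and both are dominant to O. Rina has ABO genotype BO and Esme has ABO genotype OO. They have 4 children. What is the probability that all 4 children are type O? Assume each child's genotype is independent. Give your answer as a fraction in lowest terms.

1/16

ABO cross BO × OO → 1/2 O, 1/2 B.
So P(type O) = 1/2 per child.
All 4 independent: (1/2)^4 = 1/16.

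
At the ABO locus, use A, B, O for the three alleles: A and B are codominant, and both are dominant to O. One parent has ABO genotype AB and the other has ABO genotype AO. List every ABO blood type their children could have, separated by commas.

A, B, AB

Gametes from AB × AO give offspring ABO genotypes AA, AB, AO, BO, i.e. phenotypes A, B, AB.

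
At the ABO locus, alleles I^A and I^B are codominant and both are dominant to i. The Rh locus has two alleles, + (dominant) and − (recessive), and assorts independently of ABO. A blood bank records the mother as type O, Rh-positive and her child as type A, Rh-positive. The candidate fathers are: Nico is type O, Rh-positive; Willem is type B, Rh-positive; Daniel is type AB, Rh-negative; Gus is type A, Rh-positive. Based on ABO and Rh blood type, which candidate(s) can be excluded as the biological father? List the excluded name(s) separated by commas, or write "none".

A candidate is excluded only if no genotype consistent with his phenotype could produce a type A, Rh-positive child with a type O, Rh-positive mother.
Nico (type O, Rh+): no genotype consistent with that phenotype can produce a type-A Rh+ child with a type-O mother.
Willem (type B, Rh+): no genotype consistent with that phenotype can produce a type-A Rh+ child with a type-O mother.

Nico, Willem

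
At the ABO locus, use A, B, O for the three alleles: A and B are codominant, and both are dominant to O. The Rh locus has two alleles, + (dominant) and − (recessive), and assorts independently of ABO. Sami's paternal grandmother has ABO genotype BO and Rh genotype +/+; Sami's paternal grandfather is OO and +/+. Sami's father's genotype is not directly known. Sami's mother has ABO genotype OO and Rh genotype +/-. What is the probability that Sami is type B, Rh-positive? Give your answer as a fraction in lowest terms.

1/4

Sami's father's ABO genotype from BO × OO: 1/2 BO, 1/2 OO.
Crossing each possibility with the mother OO and summing P(type B): 1/2·1/2 + 1/2·0 = 1/4.
Similarly for Rh via the father's Rh distribution: P(Rh+) = 1.
Independent loci: 1/4 × 1 = 1/4.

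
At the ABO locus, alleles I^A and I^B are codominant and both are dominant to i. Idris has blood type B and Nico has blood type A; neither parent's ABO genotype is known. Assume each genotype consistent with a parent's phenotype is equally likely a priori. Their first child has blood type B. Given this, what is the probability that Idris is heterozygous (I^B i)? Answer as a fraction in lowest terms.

1/3

Possible genotypes: Idris ∈ {I^B I^B, I^B i}; Nico ∈ {I^A I^A, I^A i}.
Weight each parental genotype pair by prior × P(type-B child):
  I^B I^B × I^A i: posterior weight 2/3.
  I^B i × I^A i: posterior weight 1/3.
Sum the posterior weight over pairs where Idris is I^B i: 1/3.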